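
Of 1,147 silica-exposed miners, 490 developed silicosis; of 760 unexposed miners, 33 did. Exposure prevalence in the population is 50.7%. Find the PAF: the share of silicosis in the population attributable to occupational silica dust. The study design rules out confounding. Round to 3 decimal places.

PAF ≈ 0.818

p₁ = P(outcome | exposed) = 490/1147 = 0.4272
p₀ = P(outcome | unexposed) = 33/760 = 0.043421
Overall risk P(Y=1) = π·p₁ + (1−π)·p₀ = 0.507×0.4272 + 0.493×0.043421 = 0.238.
Under exogeneity, PAF = [P(Y=1) − p₀] / P(Y=1).
PAF = (0.238 − 0.043421) / 0.238 ≈ 0.8176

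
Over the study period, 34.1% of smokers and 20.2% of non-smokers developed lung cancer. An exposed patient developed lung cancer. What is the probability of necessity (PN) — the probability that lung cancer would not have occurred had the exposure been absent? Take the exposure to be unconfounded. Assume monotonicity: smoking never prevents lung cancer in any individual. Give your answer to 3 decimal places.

p₁ = 0.341, p₀ = 0.202.
Under exogeneity and monotonicity, PN = (p₁ − p₀) / p₁.
PN = (0.341 − 0.202) / 0.341 = 0.139 / 0.341 ≈ 0.4076

PN ≈ 0.408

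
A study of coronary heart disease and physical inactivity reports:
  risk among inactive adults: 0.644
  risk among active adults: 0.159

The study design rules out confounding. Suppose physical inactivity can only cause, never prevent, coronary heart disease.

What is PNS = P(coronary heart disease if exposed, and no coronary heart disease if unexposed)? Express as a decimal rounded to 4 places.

Let p₁ = 0.644, p₀ = 0.159.
Under exogeneity and monotonicity, PNS = p₁ − p₀.
PNS = 0.644 − 0.159 = 0.485

PNS ≈ 0.4850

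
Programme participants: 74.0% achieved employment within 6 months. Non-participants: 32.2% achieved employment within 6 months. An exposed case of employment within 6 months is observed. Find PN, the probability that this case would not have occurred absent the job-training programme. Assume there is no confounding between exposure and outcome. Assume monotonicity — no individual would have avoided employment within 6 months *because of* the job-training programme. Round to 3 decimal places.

PN ≈ 0.565

p₁ = 0.74, p₀ = 0.322.
Under exogeneity and monotonicity, PN = (p₁ − p₀) / p₁.
PN = (0.74 − 0.322) / 0.74 = 0.418 / 0.74 ≈ 0.5649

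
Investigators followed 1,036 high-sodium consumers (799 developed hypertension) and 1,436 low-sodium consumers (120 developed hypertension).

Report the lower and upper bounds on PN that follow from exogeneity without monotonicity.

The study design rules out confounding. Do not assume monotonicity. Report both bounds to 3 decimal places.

p₁ = P(outcome | exposed) = 799/1036 = 0.77124
p₀ = P(outcome | unexposed) = 120/1436 = 0.083565
Under exogeneity alone the bounds on PN are max{0,(p₁−p₀)/p₁} ≤ PN ≤ min{1,(1−p₀)/p₁}.
  lower = (p₁ − p₀)/p₁ = 0.68767 / 0.77124 ≈ 0.8916
  upper = min{1, (1 − p₀)/p₁} = 0.91643 / 0.77124 ≈ 1.1883 → capped at 1

0.892 ≤ PN ≤ 1.000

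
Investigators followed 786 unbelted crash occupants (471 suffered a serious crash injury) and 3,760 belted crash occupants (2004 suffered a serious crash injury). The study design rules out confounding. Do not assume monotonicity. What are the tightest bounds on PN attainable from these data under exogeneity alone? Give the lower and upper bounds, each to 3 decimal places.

p₁ = P(outcome | exposed) = 471/786 = 0.59924
p₀ = P(outcome | unexposed) = 2004/3760 = 0.53298
Under exogeneity alone the bounds on PN are max{0,(p₁−p₀)/p₁} ≤ PN ≤ min{1,(1−p₀)/p₁}.
  lower = (p₁ − p₀)/p₁ = 0.066258 / 0.59924 ≈ 0.1106
  upper = min{1, (1 − p₀)/p₁} = 0.46702 / 0.59924 ≈ 0.7794

0.111 ≤ PN ≤ 0.779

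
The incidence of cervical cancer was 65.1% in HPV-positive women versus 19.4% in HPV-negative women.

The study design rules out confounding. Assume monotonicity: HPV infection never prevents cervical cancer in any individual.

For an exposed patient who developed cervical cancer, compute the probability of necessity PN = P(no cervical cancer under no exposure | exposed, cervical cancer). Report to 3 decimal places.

p₁ = 0.651, p₀ = 0.194.
Under exogeneity and monotonicity, PN = (p₁ − p₀) / p₁.
PN = (0.651 − 0.194) / 0.651 = 0.457 / 0.651 ≈ 0.7020

PN ≈ 0.702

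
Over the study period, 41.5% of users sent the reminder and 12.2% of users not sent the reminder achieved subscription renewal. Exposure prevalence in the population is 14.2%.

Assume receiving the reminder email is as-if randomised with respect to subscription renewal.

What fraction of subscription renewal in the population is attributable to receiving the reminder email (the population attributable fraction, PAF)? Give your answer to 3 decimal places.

p₁ = 0.415, p₀ = 0.122.
Overall risk P(Y=1) = π·p₁ + (1−π)·p₀ = 0.142×0.415 + 0.858×0.122 = 0.16361.
Under exogeneity, PAF = [P(Y=1) − p₀] / P(Y=1).
PAF = (0.16361 − 0.122) / 0.16361 ≈ 0.2543

PAF ≈ 0.254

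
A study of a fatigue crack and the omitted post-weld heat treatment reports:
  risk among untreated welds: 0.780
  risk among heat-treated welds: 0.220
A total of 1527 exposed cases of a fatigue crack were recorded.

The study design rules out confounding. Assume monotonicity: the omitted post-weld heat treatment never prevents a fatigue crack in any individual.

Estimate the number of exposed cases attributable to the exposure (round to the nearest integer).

about 1096 cases

Let p₁ = 0.78, p₀ = 0.22.
PN = (p₁ − p₀)/p₁ = (0.78 − 0.22) / 0.78 ≈ 0.71795.
Attributable cases ≈ PN × (exposed cases) = 0.71795 × 1527 ≈ 1096.31.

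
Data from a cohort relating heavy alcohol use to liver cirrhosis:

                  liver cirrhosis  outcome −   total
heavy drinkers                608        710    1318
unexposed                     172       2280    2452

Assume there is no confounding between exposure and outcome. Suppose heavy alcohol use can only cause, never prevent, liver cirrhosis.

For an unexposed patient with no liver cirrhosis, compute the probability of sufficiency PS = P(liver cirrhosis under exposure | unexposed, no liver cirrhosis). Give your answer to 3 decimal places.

PS ≈ 0.421

p₁ = P(outcome | exposed) = 608/1318 = 0.46131
p₀ = P(outcome | unexposed) = 172/2452 = 0.070147
Under exogeneity and monotonicity, PS = (p₁ − p₀) / (1 − p₀).
PS = (0.46131 − 0.070147) / (1 − 0.070147) = 0.39116 / 0.92985 ≈ 0.4207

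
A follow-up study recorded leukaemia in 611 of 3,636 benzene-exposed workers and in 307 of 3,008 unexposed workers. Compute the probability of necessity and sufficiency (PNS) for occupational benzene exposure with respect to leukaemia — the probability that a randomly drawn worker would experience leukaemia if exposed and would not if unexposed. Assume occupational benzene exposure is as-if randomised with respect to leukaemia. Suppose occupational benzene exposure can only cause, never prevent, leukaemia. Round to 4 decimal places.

PNS ≈ 0.0660

p₁ = P(outcome | exposed) = 611/3636 = 0.16804
p₀ = P(outcome | unexposed) = 307/3008 = 0.10206
Under exogeneity and monotonicity, PNS = p₁ − p₀.
PNS = 0.16804 − 0.10206 = 0.065981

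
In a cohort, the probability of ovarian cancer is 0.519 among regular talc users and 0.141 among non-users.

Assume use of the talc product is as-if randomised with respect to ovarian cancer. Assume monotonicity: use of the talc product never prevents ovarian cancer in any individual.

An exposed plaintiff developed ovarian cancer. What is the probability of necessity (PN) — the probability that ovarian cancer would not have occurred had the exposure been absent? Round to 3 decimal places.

Let p₁ = 0.519, p₀ = 0.141.
Under exogeneity and monotonicity, PN = (p₁ − p₀) / p₁.
PN = (0.519 − 0.141) / 0.519 = 0.378 / 0.519 ≈ 0.7283

PN ≈ 0.728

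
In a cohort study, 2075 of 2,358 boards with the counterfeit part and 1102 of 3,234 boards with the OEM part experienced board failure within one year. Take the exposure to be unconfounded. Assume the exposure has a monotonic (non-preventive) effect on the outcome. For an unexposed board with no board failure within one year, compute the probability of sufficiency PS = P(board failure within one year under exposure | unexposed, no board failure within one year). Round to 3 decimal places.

p₁ = P(outcome | exposed) = 2075/2358 = 0.87998
p₀ = P(outcome | unexposed) = 1102/3234 = 0.34075
Under exogeneity and monotonicity, PS = (p₁ − p₀) / (1 − p₀).
PS = (0.87998 − 0.34075) / (1 − 0.34075) = 0.53923 / 0.65925 ≈ 0.8179

PS ≈ 0.818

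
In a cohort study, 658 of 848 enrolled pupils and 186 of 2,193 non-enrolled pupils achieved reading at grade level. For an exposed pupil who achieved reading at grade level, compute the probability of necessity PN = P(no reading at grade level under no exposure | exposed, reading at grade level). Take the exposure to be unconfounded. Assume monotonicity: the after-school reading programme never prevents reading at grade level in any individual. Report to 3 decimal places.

PN ≈ 0.891

p₁ = P(outcome | exposed) = 658/848 = 0.77594
p₀ = P(outcome | unexposed) = 186/2193 = 0.084815
Under exogeneity and monotonicity, PN = (p₁ − p₀) / p₁.
PN = (0.77594 − 0.084815) / 0.77594 = 0.69113 / 0.77594 ≈ 0.8907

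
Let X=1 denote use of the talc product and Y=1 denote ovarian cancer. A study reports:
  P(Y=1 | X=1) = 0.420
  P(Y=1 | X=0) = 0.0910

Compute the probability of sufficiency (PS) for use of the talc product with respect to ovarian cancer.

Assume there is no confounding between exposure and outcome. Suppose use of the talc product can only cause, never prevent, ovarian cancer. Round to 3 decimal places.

Let p₁ = 0.42, p₀ = 0.091.
Under exogeneity and monotonicity, PS = (p₁ − p₀) / (1 − p₀).
PS = (0.42 − 0.091) / (1 − 0.091) = 0.329 / 0.909 ≈ 0.3619

PS ≈ 0.362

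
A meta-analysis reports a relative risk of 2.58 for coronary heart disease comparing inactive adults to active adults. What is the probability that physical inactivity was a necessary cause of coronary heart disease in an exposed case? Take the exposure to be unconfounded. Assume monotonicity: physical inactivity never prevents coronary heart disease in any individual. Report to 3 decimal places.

PN ≈ 0.612

Under exogeneity and monotonicity, PN = (RR − 1) / RR = 1 − 1/RR.
PN = (2.58 − 1) / 2.58 = 1.58 / 2.58 ≈ 0.6124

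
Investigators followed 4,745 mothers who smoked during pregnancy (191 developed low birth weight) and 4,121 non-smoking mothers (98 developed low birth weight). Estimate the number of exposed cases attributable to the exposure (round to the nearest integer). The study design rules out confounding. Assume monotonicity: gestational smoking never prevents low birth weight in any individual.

p₁ = P(outcome | exposed) = 191/4745 = 0.040253
p₀ = P(outcome | unexposed) = 98/4121 = 0.023781
PN = (p₁ − p₀)/p₁ = (0.040253 − 0.023781) / 0.040253 ≈ 0.40922.
Attributable cases ≈ PN × (exposed cases) = 0.40922 × 191 ≈ 78.16.

about 78 cases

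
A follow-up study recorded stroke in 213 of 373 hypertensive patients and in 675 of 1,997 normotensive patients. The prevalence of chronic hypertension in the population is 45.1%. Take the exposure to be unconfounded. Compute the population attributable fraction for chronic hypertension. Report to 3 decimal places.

PAF ≈ 0.237

p₁ = P(outcome | exposed) = 213/373 = 0.57105
p₀ = P(outcome | unexposed) = 675/1997 = 0.33801
Overall risk P(Y=1) = π·p₁ + (1−π)·p₀ = 0.451×0.57105 + 0.549×0.33801 = 0.44311.
Under exogeneity, PAF = [P(Y=1) − p₀] / P(Y=1).
PAF = (0.44311 − 0.33801) / 0.44311 ≈ 0.2372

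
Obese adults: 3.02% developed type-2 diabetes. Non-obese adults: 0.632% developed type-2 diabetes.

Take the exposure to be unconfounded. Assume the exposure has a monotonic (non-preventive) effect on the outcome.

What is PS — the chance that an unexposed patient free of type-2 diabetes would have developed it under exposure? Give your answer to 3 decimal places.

p₁ = 0.0302, p₀ = 0.00632.
Under exogeneity and monotonicity, PS = (p₁ − p₀) / (1 − p₀).
PS = (0.0302 − 0.00632) / (1 − 0.00632) = 0.02388 / 0.99368 ≈ 0.0240

PS ≈ 0.024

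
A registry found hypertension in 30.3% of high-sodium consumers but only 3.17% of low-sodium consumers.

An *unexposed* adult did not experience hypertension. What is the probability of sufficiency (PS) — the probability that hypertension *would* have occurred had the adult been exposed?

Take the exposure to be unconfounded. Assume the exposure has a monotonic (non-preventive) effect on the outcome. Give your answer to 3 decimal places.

p₁ = 0.303, p₀ = 0.0317.
Under exogeneity and monotonicity, PS = (p₁ − p₀) / (1 − p₀).
PS = (0.303 − 0.0317) / (1 − 0.0317) = 0.2713 / 0.9683 ≈ 0.2802

PS ≈ 0.280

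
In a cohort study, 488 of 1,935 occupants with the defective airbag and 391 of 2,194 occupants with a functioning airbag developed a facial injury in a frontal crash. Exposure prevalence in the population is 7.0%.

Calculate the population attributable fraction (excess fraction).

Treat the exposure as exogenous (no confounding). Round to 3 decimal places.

PAF ≈ 0.028

p₁ = P(outcome | exposed) = 488/1935 = 0.2522
p₀ = P(outcome | unexposed) = 391/2194 = 0.17821
Overall risk P(Y=1) = π·p₁ + (1−π)·p₀ = 0.07×0.2522 + 0.93×0.17821 = 0.18339.
Under exogeneity, PAF = [P(Y=1) − p₀] / P(Y=1).
PAF = (0.18339 − 0.17821) / 0.18339 ≈ 0.0282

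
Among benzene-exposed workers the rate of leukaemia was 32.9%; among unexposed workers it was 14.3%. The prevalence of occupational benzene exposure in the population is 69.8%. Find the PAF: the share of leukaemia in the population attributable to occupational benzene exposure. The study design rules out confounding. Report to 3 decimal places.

p₁ = 0.329, p₀ = 0.143.
Overall risk P(Y=1) = π·p₁ + (1−π)·p₀ = 0.698×0.329 + 0.302×0.143 = 0.27283.
Under exogeneity, PAF = [P(Y=1) − p₀] / P(Y=1).
PAF = (0.27283 − 0.143) / 0.27283 ≈ 0.4759

PAF ≈ 0.476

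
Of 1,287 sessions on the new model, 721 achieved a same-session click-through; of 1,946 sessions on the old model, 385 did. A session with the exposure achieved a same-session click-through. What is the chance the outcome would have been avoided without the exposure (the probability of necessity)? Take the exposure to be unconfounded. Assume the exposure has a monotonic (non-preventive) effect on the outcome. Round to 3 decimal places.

PN ≈ 0.647

p₁ = P(outcome | exposed) = 721/1287 = 0.56022
p₀ = P(outcome | unexposed) = 385/1946 = 0.19784
Under exogeneity and monotonicity, PN = (p₁ − p₀) / p₁.
PN = (0.56022 − 0.19784) / 0.56022 = 0.36238 / 0.56022 ≈ 0.6468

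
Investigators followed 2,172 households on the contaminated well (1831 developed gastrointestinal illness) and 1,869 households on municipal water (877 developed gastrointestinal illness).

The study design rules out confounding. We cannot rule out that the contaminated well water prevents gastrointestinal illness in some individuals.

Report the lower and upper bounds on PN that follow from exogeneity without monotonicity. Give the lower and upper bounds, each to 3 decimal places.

p₁ = P(outcome | exposed) = 1831/2172 = 0.843
p₀ = P(outcome | unexposed) = 877/1869 = 0.46923
Under exogeneity alone the bounds on PN are max{0,(p₁−p₀)/p₁} ≤ PN ≤ min{1,(1−p₀)/p₁}.
  lower = (p₁ − p₀)/p₁ = 0.37377 / 0.843 ≈ 0.4434
  upper = min{1, (1 − p₀)/p₁} = 0.53077 / 0.843 ≈ 0.6296

0.443 ≤ PN ≤ 0.630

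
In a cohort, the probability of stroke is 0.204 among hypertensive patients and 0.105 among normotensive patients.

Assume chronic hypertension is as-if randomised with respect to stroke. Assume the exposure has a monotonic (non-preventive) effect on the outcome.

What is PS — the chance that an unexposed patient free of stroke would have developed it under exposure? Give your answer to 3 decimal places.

PS ≈ 0.111

Let p₁ = 0.204, p₀ = 0.105.
Under exogeneity and monotonicity, PS = (p₁ − p₀) / (1 − p₀).
PS = (0.204 − 0.105) / (1 − 0.105) = 0.099 / 0.895 ≈ 0.1106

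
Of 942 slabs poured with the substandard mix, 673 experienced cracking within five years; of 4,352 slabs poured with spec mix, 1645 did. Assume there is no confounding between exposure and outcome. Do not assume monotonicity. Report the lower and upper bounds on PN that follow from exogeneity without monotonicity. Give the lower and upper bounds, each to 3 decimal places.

p₁ = P(outcome | exposed) = 673/942 = 0.71444
p₀ = P(outcome | unexposed) = 1645/4352 = 0.37799
Under exogeneity alone the bounds on PN are max{0,(p₁−p₀)/p₁} ≤ PN ≤ min{1,(1−p₀)/p₁}.
  lower = (p₁ − p₀)/p₁ = 0.33645 / 0.71444 ≈ 0.4709
  upper = min{1, (1 − p₀)/p₁} = 0.62201 / 0.71444 ≈ 0.8706

0.471 ≤ PN ≤ 0.871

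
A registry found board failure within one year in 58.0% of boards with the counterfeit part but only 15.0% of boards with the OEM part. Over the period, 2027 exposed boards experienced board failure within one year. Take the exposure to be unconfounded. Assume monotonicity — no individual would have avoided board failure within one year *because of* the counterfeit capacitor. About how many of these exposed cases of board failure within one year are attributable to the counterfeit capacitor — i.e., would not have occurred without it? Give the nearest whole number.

about 1503 cases

p₁ = 0.58, p₀ = 0.15.
PN = (p₁ − p₀)/p₁ = (0.58 − 0.15) / 0.58 ≈ 0.74138.
Attributable cases ≈ PN × (exposed cases) = 0.74138 × 2027 ≈ 1502.78.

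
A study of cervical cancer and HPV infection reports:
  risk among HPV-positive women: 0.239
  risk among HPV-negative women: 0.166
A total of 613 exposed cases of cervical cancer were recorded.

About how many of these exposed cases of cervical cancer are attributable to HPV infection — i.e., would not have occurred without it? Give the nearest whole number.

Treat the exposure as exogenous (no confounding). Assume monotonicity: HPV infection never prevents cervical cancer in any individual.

about 187 cases

Let p₁ = 0.239, p₀ = 0.166.
PN = (p₁ − p₀)/p₁ = (0.239 − 0.166) / 0.239 ≈ 0.30544.
Attributable cases ≈ PN × (exposed cases) = 0.30544 × 613 ≈ 187.23.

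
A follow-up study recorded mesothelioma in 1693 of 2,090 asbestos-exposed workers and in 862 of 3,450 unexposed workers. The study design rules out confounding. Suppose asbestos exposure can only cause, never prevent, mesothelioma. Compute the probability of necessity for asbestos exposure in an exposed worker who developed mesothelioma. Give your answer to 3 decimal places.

p₁ = P(outcome | exposed) = 1693/2090 = 0.81005
p₀ = P(outcome | unexposed) = 862/3450 = 0.24986
Under exogeneity and monotonicity, PN = (p₁ − p₀) / p₁.
PN = (0.81005 − 0.24986) / 0.81005 = 0.56019 / 0.81005 ≈ 0.6916

PN ≈ 0.692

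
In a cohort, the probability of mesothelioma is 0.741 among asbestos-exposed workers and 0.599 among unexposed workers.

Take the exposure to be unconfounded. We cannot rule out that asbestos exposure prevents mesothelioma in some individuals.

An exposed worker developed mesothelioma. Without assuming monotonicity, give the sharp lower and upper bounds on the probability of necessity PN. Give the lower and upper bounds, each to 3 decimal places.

0.192 ≤ PN ≤ 0.541

Let p₁ = 0.741, p₀ = 0.599.
Under exogeneity alone the bounds on PN are max{0,(p₁−p₀)/p₁} ≤ PN ≤ min{1,(1−p₀)/p₁}.
  lower = (p₁ − p₀)/p₁ = 0.142 / 0.741 ≈ 0.1916
  upper = min{1, (1 − p₀)/p₁} = 0.401 / 0.741 ≈ 0.5412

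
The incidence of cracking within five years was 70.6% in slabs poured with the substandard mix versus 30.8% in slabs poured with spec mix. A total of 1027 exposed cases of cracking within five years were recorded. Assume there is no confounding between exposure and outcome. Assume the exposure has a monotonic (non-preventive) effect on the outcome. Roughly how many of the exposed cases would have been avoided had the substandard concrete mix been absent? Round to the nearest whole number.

p₁ = 0.706, p₀ = 0.308.
PN = (p₁ − p₀)/p₁ = (0.706 − 0.308) / 0.706 ≈ 0.56374.
Attributable cases ≈ PN × (exposed cases) = 0.56374 × 1027 ≈ 578.96.

about 579 cases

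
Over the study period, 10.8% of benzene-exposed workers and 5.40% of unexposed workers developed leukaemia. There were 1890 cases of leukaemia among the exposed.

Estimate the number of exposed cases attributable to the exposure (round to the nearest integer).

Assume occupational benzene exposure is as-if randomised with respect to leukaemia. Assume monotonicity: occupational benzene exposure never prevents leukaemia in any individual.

about 945 cases

p₁ = 0.108, p₀ = 0.054.
PN = (p₁ − p₀)/p₁ = (0.108 − 0.054) / 0.108 ≈ 0.50000.
Attributable cases ≈ PN × (exposed cases) = 0.50000 × 1890 ≈ 945.00.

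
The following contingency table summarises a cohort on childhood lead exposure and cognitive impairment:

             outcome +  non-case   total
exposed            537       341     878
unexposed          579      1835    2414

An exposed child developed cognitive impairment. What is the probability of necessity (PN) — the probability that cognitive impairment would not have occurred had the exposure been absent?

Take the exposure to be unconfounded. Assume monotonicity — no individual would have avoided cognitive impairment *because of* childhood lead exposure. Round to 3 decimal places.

PN ≈ 0.608

p₁ = P(outcome | exposed) = 537/878 = 0.61162
p₀ = P(outcome | unexposed) = 579/2414 = 0.23985
Under exogeneity and monotonicity, PN = (p₁ − p₀) / p₁.
PN = (0.61162 − 0.23985) / 0.61162 = 0.37177 / 0.61162 ≈ 0.6078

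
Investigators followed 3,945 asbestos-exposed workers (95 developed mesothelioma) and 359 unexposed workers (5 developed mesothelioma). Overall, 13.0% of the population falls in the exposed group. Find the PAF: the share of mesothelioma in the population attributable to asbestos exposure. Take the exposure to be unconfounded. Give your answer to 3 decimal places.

PAF ≈ 0.087

p₁ = P(outcome | exposed) = 95/3945 = 0.024081
p₀ = P(outcome | unexposed) = 5/359 = 0.013928
Overall risk P(Y=1) = π·p₁ + (1−π)·p₀ = 0.13×0.024081 + 0.87×0.013928 = 0.015248.
Under exogeneity, PAF = [P(Y=1) − p₀] / P(Y=1).
PAF = (0.015248 − 0.013928) / 0.015248 ≈ 0.0866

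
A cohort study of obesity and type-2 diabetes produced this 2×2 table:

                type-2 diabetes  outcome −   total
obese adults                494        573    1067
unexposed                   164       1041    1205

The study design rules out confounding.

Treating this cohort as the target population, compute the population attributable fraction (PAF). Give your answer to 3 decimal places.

p₁ = P(outcome | exposed) = 494/1067 = 0.46298
p₀ = P(outcome | unexposed) = 164/1205 = 0.1361
Exposure prevalence π = 1067/2272 = 0.46963; overall risk P(Y=1) = 0.28961.
Under exogeneity, PAF = [P(Y=1) − p₀]/P(Y=1).
PAF = (0.28961 − 0.1361) / 0.28961 ≈ 0.5301

PAF ≈ 0.530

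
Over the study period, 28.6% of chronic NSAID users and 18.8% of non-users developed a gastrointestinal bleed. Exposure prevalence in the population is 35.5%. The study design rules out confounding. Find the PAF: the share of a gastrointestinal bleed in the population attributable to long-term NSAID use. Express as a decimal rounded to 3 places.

p₁ = 0.286, p₀ = 0.188.
Overall risk P(Y=1) = π·p₁ + (1−π)·p₀ = 0.355×0.286 + 0.645×0.188 = 0.22279.
Under exogeneity, PAF = [P(Y=1) − p₀] / P(Y=1).
PAF = (0.22279 − 0.188) / 0.22279 ≈ 0.1562

PAF ≈ 0.156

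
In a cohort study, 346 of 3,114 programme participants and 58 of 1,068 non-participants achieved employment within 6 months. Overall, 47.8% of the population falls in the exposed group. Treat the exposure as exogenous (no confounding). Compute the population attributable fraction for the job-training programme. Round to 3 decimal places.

p₁ = P(outcome | exposed) = 346/3114 = 0.11111
p₀ = P(outcome | unexposed) = 58/1068 = 0.054307
Overall risk P(Y=1) = π·p₁ + (1−π)·p₀ = 0.478×0.11111 + 0.522×0.054307 = 0.081459.
Under exogeneity, PAF = [P(Y=1) − p₀] / P(Y=1).
PAF = (0.081459 − 0.054307) / 0.081459 ≈ 0.3333

PAF ≈ 0.333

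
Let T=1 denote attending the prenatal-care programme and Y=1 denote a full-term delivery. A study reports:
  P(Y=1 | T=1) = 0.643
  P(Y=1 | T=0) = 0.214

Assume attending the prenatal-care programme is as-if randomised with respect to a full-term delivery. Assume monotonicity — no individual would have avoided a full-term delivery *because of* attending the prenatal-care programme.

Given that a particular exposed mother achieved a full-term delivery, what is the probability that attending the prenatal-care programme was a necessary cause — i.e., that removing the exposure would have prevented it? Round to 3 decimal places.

PN ≈ 0.667

Let p₁ = 0.643, p₀ = 0.214.
Under exogeneity and monotonicity, PN = (p₁ − p₀) / p₁.
PN = (0.643 − 0.214) / 0.643 = 0.429 / 0.643 ≈ 0.6672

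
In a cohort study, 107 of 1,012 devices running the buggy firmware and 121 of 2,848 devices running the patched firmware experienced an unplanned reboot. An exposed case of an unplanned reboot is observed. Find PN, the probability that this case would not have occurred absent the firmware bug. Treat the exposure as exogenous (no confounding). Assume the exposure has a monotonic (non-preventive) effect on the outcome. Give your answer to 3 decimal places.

p₁ = P(outcome | exposed) = 107/1012 = 0.10573
p₀ = P(outcome | unexposed) = 121/2848 = 0.042486
Under exogeneity and monotonicity, PN = (p₁ − p₀) / p₁.
PN = (0.10573 − 0.042486) / 0.10573 = 0.063245 / 0.10573 ≈ 0.5982

PN ≈ 0.598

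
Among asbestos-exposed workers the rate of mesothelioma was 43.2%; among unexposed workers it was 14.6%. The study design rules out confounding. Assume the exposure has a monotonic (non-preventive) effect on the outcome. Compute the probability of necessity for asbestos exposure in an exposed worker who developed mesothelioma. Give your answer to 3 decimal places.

p₁ = 0.432, p₀ = 0.146.
Under exogeneity and monotonicity, PN = (p₁ − p₀) / p₁.
PN = (0.432 − 0.146) / 0.432 = 0.286 / 0.432 ≈ 0.6620

PN ≈ 0.662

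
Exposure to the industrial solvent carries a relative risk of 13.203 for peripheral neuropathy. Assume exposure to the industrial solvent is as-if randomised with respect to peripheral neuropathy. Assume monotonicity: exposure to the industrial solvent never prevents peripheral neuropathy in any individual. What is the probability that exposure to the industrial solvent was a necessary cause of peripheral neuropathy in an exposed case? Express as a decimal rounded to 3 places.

PN ≈ 0.924

Under exogeneity and monotonicity, PN = (RR − 1) / RR = 1 − 1/RR.
PN = (13.203 − 1) / 13.203 = 12.2 / 13.203 ≈ 0.9243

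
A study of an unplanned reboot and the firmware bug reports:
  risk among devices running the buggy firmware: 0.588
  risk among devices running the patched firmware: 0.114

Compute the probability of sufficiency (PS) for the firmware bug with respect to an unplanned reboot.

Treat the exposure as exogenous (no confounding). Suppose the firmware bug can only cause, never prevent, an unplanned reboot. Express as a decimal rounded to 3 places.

Let p₁ = 0.588, p₀ = 0.114.
Under exogeneity and monotonicity, PS = (p₁ − p₀) / (1 − p₀).
PS = (0.588 − 0.114) / (1 − 0.114) = 0.474 / 0.886 ≈ 0.5350

PS ≈ 0.535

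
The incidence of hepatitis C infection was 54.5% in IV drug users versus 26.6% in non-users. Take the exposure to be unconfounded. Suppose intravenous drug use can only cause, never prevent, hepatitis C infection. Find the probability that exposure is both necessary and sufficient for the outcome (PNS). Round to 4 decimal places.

PNS ≈ 0.2790

p₁ = 0.545, p₀ = 0.266.
Under exogeneity and monotonicity, PNS = p₁ − p₀.
PNS = 0.545 − 0.266 = 0.279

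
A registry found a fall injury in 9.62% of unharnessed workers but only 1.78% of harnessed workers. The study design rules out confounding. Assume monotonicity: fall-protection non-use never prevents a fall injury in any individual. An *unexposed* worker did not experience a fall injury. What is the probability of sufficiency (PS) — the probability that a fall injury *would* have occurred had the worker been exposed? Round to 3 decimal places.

p₁ = 0.0962, p₀ = 0.0178.
Under exogeneity and monotonicity, PS = (p₁ − p₀) / (1 − p₀).
PS = (0.0962 − 0.0178) / (1 − 0.0178) = 0.0784 / 0.9822 ≈ 0.0798

PS ≈ 0.080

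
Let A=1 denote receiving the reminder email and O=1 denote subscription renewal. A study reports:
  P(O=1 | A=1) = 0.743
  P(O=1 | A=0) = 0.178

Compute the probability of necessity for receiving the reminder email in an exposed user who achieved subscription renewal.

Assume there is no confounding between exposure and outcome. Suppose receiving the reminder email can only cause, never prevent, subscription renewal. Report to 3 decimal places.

PN ≈ 0.760

Let p₁ = 0.743, p₀ = 0.178.
Under exogeneity and monotonicity, PN = (p₁ − p₀) / p₁.
PN = (0.743 − 0.178) / 0.743 = 0.565 / 0.743 ≈ 0.7604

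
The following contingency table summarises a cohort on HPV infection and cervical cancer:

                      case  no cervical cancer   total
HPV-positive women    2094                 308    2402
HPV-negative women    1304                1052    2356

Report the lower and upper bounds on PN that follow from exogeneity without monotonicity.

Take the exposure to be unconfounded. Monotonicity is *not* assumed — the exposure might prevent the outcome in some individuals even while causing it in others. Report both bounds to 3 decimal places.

0.365 ≤ PN ≤ 0.512

p₁ = P(outcome | exposed) = 2094/2402 = 0.87177
p₀ = P(outcome | unexposed) = 1304/2356 = 0.55348
Under exogeneity alone the bounds on PN are max{0,(p₁−p₀)/p₁} ≤ PN ≤ min{1,(1−p₀)/p₁}.
  lower = (p₁ − p₀)/p₁ = 0.31829 / 0.87177 ≈ 0.3651
  upper = min{1, (1 − p₀)/p₁} = 0.44652 / 0.87177 ≈ 0.5122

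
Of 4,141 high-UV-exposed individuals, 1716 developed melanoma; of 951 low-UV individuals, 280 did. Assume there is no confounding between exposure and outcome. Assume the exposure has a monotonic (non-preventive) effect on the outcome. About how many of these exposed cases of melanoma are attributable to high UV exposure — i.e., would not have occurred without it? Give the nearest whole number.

p₁ = P(outcome | exposed) = 1716/4141 = 0.41439
p₀ = P(outcome | unexposed) = 280/951 = 0.29443
PN = (p₁ − p₀)/p₁ = (0.41439 − 0.29443) / 0.41439 ≈ 0.28950.
Attributable cases ≈ PN × (exposed cases) = 0.28950 × 1716 ≈ 496.78.

about 497 cases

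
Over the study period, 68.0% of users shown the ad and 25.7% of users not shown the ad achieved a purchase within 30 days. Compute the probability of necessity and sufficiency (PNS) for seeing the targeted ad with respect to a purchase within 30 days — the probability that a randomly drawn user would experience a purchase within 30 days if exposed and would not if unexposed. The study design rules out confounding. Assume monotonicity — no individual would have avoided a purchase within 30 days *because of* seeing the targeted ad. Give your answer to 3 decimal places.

p₁ = 0.68, p₀ = 0.257.
Under exogeneity and monotonicity, PNS = p₁ − p₀.
PNS = 0.68 − 0.257 = 0.423

PNS ≈ 0.423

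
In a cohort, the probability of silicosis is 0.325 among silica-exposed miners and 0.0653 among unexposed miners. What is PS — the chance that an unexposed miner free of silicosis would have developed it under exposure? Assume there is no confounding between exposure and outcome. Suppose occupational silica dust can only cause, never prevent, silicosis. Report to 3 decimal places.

Let p₁ = 0.325, p₀ = 0.0653.
Under exogeneity and monotonicity, PS = (p₁ − p₀) / (1 − p₀).
PS = (0.325 − 0.0653) / (1 − 0.0653) = 0.2597 / 0.9347 ≈ 0.2778

PS ≈ 0.278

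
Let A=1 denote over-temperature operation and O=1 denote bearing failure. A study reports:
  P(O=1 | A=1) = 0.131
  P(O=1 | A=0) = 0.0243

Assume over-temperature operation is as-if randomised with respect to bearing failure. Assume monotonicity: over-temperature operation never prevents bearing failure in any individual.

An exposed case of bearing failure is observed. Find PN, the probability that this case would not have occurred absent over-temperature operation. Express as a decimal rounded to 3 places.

PN ≈ 0.815

Let p₁ = 0.131, p₀ = 0.0243.
Under exogeneity and monotonicity, PN = (p₁ − p₀) / p₁.
PN = (0.131 − 0.0243) / 0.131 = 0.1067 / 0.131 ≈ 0.8145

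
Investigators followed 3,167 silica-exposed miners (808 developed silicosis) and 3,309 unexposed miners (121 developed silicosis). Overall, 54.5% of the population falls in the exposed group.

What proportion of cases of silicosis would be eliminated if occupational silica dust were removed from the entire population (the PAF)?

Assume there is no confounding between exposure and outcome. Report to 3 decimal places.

PAF ≈ 0.765

p₁ = P(outcome | exposed) = 808/3167 = 0.25513
p₀ = P(outcome | unexposed) = 121/3309 = 0.036567
Overall risk P(Y=1) = π·p₁ + (1−π)·p₀ = 0.545×0.25513 + 0.455×0.036567 = 0.15568.
Under exogeneity, PAF = [P(Y=1) − p₀] / P(Y=1).
PAF = (0.15568 − 0.036567) / 0.15568 ≈ 0.7651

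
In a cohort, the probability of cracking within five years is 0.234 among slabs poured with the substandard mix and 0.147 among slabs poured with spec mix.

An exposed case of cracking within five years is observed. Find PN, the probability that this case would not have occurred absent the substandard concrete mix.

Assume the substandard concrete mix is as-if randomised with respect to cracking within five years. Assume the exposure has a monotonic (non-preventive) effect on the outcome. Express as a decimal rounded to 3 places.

Let p₁ = 0.234, p₀ = 0.147.
Under exogeneity and monotonicity, PN = (p₁ − p₀) / p₁.
PN = (0.234 − 0.147) / 0.234 = 0.087 / 0.234 ≈ 0.3718

PN ≈ 0.372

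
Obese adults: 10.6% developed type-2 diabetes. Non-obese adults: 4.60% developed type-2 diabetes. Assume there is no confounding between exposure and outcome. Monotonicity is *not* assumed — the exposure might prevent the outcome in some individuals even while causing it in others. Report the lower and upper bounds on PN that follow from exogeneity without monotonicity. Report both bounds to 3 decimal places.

p₁ = 0.106, p₀ = 0.046.
Under exogeneity alone the bounds on PN are max{0,(p₁−p₀)/p₁} ≤ PN ≤ min{1,(1−p₀)/p₁}.
  lower = (p₁ − p₀)/p₁ = 0.06 / 0.106 ≈ 0.5660
  upper = min{1, (1 − p₀)/p₁} = 0.954 / 0.106 ≈ 9.0000 → capped at 1

0.566 ≤ PN ≤ 1.000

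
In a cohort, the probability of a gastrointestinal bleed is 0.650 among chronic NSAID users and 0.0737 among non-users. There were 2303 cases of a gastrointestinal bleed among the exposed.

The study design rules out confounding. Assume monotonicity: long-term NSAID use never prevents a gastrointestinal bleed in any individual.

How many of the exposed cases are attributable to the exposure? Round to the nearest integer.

about 2042 cases

Let p₁ = 0.65, p₀ = 0.0737.
PN = (p₁ − p₀)/p₁ = (0.65 − 0.0737) / 0.65 ≈ 0.88662.
Attributable cases ≈ PN × (exposed cases) = 0.88662 × 2303 ≈ 2041.88.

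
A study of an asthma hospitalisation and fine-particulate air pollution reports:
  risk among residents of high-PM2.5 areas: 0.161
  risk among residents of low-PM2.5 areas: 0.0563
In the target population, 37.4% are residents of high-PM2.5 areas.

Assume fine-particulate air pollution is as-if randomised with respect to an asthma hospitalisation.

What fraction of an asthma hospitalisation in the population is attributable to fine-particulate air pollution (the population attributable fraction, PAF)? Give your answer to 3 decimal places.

PAF ≈ 0.410

Let p₁ = 0.161, p₀ = 0.0563.
Overall risk P(Y=1) = π·p₁ + (1−π)·p₀ = 0.374×0.161 + 0.626×0.0563 = 0.095458.
Under exogeneity, PAF = [P(Y=1) − p₀] / P(Y=1).
PAF = (0.095458 − 0.0563) / 0.095458 ≈ 0.4102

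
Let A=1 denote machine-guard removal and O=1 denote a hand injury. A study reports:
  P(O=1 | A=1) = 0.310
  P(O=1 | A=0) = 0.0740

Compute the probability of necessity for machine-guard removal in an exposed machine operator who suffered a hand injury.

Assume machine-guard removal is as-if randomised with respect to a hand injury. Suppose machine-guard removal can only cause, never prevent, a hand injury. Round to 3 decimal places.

Let p₁ = 0.31, p₀ = 0.074.
Under exogeneity and monotonicity, PN = (p₁ − p₀) / p₁.
PN = (0.31 − 0.074) / 0.31 = 0.236 / 0.31 ≈ 0.7613

PN ≈ 0.761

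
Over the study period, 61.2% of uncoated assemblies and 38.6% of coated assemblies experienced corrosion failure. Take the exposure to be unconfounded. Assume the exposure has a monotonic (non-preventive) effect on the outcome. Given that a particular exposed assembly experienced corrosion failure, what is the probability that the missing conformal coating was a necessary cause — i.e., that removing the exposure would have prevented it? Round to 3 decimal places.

p₁ = 0.612, p₀ = 0.386.
Under exogeneity and monotonicity, PN = (p₁ − p₀) / p₁.
PN = (0.612 − 0.386) / 0.612 = 0.226 / 0.612 ≈ 0.3693

PN ≈ 0.369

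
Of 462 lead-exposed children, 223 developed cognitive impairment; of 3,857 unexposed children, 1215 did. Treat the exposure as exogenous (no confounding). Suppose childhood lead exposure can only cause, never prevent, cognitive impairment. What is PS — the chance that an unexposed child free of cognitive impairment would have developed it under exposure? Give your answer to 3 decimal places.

p₁ = P(outcome | exposed) = 223/462 = 0.48268
p₀ = P(outcome | unexposed) = 1215/3857 = 0.31501
Under exogeneity and monotonicity, PS = (p₁ − p₀) / (1 − p₀).
PS = (0.48268 − 0.31501) / (1 − 0.31501) = 0.16767 / 0.68499 ≈ 0.2448

PS ≈ 0.245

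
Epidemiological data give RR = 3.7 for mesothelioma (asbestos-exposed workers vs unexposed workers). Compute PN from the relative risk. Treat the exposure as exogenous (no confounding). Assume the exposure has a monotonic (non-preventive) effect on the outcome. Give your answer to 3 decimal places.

Under exogeneity and monotonicity, PN = (RR − 1) / RR = 1 − 1/RR.
PN = (3.7 − 1) / 3.7 = 2.7 / 3.7 ≈ 0.7297

PN ≈ 0.730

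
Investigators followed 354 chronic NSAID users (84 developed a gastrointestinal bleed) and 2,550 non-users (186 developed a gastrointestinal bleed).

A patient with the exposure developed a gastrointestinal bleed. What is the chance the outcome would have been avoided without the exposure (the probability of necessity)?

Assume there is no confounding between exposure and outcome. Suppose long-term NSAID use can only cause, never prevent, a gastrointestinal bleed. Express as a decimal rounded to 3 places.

PN ≈ 0.693

p₁ = P(outcome | exposed) = 84/354 = 0.23729
p₀ = P(outcome | unexposed) = 186/2550 = 0.072941
Under exogeneity and monotonicity, PN = (p₁ − p₀) / p₁.
PN = (0.23729 − 0.072941) / 0.23729 = 0.16435 / 0.23729 ≈ 0.6926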